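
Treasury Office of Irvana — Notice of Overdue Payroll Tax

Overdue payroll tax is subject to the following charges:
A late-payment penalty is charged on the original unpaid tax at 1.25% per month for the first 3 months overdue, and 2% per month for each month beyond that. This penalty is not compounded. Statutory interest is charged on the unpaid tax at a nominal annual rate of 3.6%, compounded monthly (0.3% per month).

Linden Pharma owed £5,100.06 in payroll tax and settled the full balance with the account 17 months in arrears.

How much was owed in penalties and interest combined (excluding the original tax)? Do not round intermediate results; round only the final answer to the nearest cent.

Penalty, months 1–3: 3 × 1.25% × £5,100.06 = £191.25…
Penalty, months 4–17: 14 × 2% × £5,100.06 = £1,428.02…
Interest: £5,100.06 × ((1 + 0.003)^17 − 1) = £5,100.06 × 0.0522426… = £266.4402…
Penalties + interest = £1,619.2691… + £266.4402… = £1,885.71

£1,885.71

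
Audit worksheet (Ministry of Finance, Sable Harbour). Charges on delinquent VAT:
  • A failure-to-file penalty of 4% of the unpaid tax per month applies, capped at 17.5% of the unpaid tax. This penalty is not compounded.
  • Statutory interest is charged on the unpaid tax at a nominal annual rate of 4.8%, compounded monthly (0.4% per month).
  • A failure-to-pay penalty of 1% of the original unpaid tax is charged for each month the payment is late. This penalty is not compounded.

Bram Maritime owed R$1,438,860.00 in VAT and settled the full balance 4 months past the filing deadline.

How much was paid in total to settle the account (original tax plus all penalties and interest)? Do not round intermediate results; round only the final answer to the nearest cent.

R$1,749,792.26

Failure-to-file: 4 × 4% × R$1,438,860.00 = R$230,217.60 (under the 17.5% cap)
Failure-to-pay penalty = 1% × R$1,438,860.00 × 4 mo = R$57,554.40
Interest: R$1,438,860.00 × ((1 + 0.004)^4 − 1) = R$1,438,860.00 × 0.0160963… = R$23,160.2593…
Total = R$1,438,860.00 + R$287,772.0000 + R$23,160.2593… = R$1,749,792.26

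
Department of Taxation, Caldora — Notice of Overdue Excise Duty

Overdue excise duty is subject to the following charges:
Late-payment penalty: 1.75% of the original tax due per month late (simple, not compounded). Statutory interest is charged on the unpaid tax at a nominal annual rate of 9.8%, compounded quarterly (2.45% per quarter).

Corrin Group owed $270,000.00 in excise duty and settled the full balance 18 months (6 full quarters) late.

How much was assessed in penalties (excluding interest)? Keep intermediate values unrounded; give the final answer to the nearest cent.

Late-payment penalty: 18 × 1.75% × $270,000.00 = $85,050.00

$85,050.00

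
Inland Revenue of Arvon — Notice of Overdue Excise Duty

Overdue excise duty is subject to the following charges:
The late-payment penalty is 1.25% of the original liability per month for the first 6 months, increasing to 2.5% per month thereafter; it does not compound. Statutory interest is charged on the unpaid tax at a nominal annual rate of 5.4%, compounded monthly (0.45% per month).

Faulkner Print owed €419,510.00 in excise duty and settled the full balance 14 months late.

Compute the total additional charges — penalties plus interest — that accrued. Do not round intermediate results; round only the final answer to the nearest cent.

Penalty, months 1–6: 6 × 1.25% × €419,510.00 = €31,463.25
Penalty, months 7–14: 8 × 2.5% × €419,510.00 = €83,902.00
Interest: €419,510.00 × ((1 + 0.0045)^14 − 1) = €419,510.00 × 0.0648763… = €27,216.2707…
Penalties + interest = €115,365.2500 + €27,216.2707… = €142,581.52

€142,581.52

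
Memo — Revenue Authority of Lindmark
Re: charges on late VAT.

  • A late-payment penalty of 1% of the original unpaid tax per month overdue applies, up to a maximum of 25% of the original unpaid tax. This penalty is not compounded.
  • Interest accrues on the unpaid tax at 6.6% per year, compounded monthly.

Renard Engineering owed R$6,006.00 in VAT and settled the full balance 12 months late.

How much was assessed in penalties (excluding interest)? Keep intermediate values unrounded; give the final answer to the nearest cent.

R$720.72

Penalty: 12 × 1% × R$6,006.00 = R$720.72 (below the 25% cap of R$1,501.50)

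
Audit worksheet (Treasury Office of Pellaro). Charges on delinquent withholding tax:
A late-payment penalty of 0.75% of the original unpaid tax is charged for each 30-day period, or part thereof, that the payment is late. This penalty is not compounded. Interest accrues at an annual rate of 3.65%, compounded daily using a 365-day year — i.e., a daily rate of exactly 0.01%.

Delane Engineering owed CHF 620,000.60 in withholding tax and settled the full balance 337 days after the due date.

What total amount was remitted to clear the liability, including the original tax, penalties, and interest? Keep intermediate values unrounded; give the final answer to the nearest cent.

CHF 697,049.65

Penalty periods: ⌈337/30⌉ = 12; penalty = 12 × 0.75% × CHF 620,000.60 = CHF 55,800.05…
Interest: CHF 620,000.60 × ((1 + 0.0001)^337 − 1) = CHF 620,000.60 × 0.03427254… = CHF 21,248.9924…
Total = CHF 620,000.60 + CHF 55,800.0540 + CHF 21,248.9924… = CHF 697,049.65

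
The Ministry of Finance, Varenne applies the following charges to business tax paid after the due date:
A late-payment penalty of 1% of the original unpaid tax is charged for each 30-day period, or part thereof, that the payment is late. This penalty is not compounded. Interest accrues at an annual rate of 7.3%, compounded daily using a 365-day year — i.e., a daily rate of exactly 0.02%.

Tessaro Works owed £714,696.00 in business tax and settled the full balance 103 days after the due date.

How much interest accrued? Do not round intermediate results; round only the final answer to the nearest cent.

Interest: £714,696.00 × ((1 + 0.0002)^103 − 1) = £714,696.00 × 0.02081154… = £14,873.9258…

£14,873.93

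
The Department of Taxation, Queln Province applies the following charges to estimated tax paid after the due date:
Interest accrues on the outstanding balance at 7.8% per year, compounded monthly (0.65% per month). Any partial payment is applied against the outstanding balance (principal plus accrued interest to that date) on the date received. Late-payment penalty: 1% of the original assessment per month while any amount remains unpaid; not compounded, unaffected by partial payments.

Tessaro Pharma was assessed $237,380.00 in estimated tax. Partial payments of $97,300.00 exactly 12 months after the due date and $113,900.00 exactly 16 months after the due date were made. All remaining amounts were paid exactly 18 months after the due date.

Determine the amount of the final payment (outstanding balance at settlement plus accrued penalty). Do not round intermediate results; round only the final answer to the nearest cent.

$92,928.45

Balance at month 12: $237,380.0000 × (1 + 0.0065)^12 = $256,572.1280…
After $97,300.00 payment: $256,572.1280… − $97,300.00 = $159,272.1280…
Balance at month 16: $159,272.1280… × (1 + 0.0065)^4 = $163,453.7540…
After $113,900.00 payment: $163,453.7540… − $113,900.00 = $49,553.7540…
Balance at month 18: $49,553.7540… × (1 + 0.0065)^2 = $50,200.0465…
Penalty: 18 × 1% × $237,380.00 = $42,728.40
Final settlement = outstanding balance + penalty = $50,200.0465… + $42,728.40 = $92,928.45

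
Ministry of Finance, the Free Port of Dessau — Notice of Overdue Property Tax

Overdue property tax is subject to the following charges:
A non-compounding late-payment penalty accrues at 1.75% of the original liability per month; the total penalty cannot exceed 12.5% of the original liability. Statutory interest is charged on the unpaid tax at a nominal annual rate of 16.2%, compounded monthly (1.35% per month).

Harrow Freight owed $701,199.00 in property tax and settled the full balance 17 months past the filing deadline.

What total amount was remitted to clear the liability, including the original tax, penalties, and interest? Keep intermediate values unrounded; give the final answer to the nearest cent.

Penalty (uncapped): 17 × 1.75% × $701,199.00 = $208,606.70…; cap = 12.5% × $701,199.00 = $87,649.88… → penalty = $87,649.88…
Interest: $701,199.00 × ((1 + 0.0135)^17 − 1) = $701,199.00 × 0.2560410… = $179,535.6638…
Total = $701,199.00 + $87,649.8750 + $179,535.6638… = $968,384.54

$968,384.54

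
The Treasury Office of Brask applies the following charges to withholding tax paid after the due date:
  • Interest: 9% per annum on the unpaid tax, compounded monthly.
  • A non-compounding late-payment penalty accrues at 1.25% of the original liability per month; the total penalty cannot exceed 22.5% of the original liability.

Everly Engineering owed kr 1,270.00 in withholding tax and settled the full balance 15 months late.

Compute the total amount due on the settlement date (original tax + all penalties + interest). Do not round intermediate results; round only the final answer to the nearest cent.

kr 1,658.75

Penalty: 15 × 1.25% × kr 1,270.00 = kr 238.13… (below the 22.5% cap of kr 285.75)
Interest (9%/yr ÷ 12 = 0.75%/month): kr 1,270.00 × ((1 + 0.0075)^15 − 1) = kr 150.6253…
Total = kr 1,270.00 + kr 238.1250 + kr 150.6253… = kr 1,658.75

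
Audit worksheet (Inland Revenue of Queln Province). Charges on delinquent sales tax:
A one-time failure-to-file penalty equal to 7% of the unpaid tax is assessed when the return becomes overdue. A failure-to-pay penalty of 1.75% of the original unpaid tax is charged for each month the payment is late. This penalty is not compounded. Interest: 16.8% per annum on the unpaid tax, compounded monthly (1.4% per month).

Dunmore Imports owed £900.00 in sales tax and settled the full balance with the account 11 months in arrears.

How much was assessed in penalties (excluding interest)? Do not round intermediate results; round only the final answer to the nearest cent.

Failure-to-file penalty: 7% × £900.00 = £63.00
Failure-to-pay penalty = 1.75% × £900.00 × 11 mo = £173.25
Total penalty = £63.00 + £173.25 = £236.25

£236.25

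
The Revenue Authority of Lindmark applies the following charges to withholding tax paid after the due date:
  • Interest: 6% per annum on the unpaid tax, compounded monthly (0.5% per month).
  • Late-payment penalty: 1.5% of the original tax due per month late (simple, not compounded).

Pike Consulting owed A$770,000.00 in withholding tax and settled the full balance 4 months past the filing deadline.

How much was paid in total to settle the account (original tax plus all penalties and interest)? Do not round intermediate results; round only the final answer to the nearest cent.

A$831,715.89

Late-payment penalty: 4 × 1.5% × A$770,000.00 = A$46,200.00
Interest: A$770,000.00 × ((1 + 0.005)^4 − 1) = A$770,000.00 × 0.0201505… = A$15,515.8855…
Total = A$770,000.00 + A$46,200.0000 + A$15,515.8855… = A$831,715.89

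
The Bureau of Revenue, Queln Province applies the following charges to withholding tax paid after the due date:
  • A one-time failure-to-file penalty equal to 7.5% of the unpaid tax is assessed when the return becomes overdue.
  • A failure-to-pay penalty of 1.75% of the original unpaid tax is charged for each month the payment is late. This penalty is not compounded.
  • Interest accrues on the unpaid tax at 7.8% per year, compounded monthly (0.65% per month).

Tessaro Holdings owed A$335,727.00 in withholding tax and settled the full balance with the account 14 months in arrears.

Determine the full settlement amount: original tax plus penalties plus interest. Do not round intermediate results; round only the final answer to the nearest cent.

Failure-to-file penalty: 7.5% × A$335,727.00 = A$25,179.53…
Failure-to-pay penalty = 1.75% × A$335,727.00 × 14 mo = A$82,253.12…
Interest: A$335,727.00 × ((1 + 0.0065)^14 − 1) = A$335,727.00 × 0.0949465… = A$31,876.1116…
Total = A$335,727.00 + A$107,432.6400 + A$31,876.1116… = A$475,035.75

A$475,035.75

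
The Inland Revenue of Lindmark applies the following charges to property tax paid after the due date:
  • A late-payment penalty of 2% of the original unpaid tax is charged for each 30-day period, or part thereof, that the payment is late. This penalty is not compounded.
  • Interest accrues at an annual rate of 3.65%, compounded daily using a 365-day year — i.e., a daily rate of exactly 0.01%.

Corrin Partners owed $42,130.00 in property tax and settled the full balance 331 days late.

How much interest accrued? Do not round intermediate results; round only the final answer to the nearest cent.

$1,417.77

Interest: $42,130.00 × ((1 + 0.0001)^331 − 1) = $42,130.00 × 0.03365219… = $1,417.7667…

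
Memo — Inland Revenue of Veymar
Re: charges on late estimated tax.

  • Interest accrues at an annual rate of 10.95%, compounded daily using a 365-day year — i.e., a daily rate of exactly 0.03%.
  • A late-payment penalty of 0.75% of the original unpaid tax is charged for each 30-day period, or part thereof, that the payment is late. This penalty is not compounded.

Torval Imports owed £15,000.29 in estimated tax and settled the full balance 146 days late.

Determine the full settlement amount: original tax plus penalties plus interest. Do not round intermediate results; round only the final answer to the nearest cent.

£16,234.31

Penalty periods: ⌈146/30⌉ = 5; penalty = 5 × 0.75% × £15,000.29 = £562.51…
Interest: £15,000.29 × ((1 + 0.0003)^146 − 1) = £15,000.29 × 0.04476652… = £671.5107…
Total = £15,000.29 + £562.5109… + £671.5107… = £16,234.31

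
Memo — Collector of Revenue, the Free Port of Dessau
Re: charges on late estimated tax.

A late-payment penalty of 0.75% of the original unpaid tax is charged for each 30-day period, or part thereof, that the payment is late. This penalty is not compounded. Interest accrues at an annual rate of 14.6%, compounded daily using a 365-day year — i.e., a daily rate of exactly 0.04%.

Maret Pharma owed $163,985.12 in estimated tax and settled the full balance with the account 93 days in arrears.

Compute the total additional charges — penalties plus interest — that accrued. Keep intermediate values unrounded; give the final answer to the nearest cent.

$11,133.42

Penalty periods: ⌈93/30⌉ = 4; penalty = 4 × 0.75% × $163,985.12 = $4,919.55…
Interest: $163,985.12 × ((1 + 0.0004)^93 − 1) = $163,985.12 × 0.03789286… = $6,213.8652…
Penalties + interest = $4,919.5536 + $6,213.8652… = $11,133.42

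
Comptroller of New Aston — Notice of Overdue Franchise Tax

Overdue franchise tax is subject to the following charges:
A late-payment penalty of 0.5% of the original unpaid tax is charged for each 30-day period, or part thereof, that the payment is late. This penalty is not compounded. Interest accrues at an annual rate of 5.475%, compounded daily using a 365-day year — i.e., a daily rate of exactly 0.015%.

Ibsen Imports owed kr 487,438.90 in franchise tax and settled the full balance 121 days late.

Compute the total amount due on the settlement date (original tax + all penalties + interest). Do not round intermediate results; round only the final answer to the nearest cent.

kr 508,551.99

Penalty periods: ⌈121/30⌉ = 5; penalty = 5 × 0.5% × kr 487,438.90 = kr 12,185.97…
Interest: kr 487,438.90 × ((1 + 0.00015)^121 − 1) = kr 487,438.90 × 0.01831433… = kr 8,927.1150…
Total = kr 487,438.90 + kr 12,185.9725 + kr 8,927.1150… = kr 508,551.99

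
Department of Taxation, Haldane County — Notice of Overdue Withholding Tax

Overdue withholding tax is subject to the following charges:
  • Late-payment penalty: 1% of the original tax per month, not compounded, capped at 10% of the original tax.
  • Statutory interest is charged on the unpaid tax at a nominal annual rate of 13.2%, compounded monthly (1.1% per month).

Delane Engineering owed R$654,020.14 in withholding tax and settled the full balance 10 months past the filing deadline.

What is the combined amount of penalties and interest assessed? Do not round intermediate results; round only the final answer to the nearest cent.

R$141,011.87

Penalty (uncapped): 10 × 1% × R$654,020.14 = R$65,402.01…; cap = 10% × R$654,020.14 = R$65,402.01… → penalty = R$65,402.01…
Interest: R$654,020.14 × ((1 + 0.011)^10 − 1) = R$654,020.14 × 0.1156078… = R$75,609.8528…
Penalties + interest = R$65,402.0140 + R$75,609.8528… = R$141,011.87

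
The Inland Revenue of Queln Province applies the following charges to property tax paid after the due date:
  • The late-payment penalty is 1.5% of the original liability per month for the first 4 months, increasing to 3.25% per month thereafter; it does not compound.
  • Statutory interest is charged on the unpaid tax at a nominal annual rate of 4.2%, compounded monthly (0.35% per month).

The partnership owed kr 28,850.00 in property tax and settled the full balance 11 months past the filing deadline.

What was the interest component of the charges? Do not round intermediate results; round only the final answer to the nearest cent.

Interest: kr 28,850.00 × ((1 + 0.0035)^11 − 1) = kr 28,850.00 × 0.0391809… = kr 1,130.3682…

kr 1,130.37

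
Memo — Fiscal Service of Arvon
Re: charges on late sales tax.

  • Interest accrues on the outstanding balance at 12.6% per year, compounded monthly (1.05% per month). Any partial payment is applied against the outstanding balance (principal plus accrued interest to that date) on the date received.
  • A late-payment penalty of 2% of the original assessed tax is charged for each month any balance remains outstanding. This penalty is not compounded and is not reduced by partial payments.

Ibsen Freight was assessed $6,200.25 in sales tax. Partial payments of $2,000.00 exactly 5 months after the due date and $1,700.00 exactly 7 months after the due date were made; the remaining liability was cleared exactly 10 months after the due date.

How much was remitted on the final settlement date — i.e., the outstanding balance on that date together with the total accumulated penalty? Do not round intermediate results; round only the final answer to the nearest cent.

Balance at month 5: $6,200.2500 × (1 + 0.0105)^5 = $6,532.6711…
After $2,000.00 payment: $6,532.6711… − $2,000.00 = $4,532.6711…
Balance at month 7: $4,532.6711… × (1 + 0.0105)^2 = $4,628.3569…
After $1,700.00 payment: $4,628.3569… − $1,700.00 = $2,928.3569…
Balance at month 10: $2,928.3569… × (1 + 0.0105)^3 = $3,021.5721…
Penalty: 10 × 2% × $6,200.25 = $1,240.05
Final settlement = outstanding balance + penalty = $3,021.5721… + $1,240.05 = $4,261.62

$4,261.62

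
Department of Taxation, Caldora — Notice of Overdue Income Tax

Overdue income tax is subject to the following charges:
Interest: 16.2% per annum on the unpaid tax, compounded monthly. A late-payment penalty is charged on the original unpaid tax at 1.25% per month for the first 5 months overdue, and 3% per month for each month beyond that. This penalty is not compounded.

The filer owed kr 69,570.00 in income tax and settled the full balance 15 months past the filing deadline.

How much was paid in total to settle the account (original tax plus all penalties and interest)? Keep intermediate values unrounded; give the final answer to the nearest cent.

Penalty, months 1–5: 5 × 1.25% × kr 69,570.00 = kr 4,348.13…
Penalty, months 6–15: 10 × 3% × kr 69,570.00 = kr 20,871.00
Interest (16.2%/yr ÷ 12 = 1.35%/month): kr 69,570.00 × ((1 + 0.0135)^15 − 1) = kr 15,500.3655…
Total = kr 69,570.00 + kr 25,219.1250 + kr 15,500.3655… = kr 110,289.49

kr 110,289.49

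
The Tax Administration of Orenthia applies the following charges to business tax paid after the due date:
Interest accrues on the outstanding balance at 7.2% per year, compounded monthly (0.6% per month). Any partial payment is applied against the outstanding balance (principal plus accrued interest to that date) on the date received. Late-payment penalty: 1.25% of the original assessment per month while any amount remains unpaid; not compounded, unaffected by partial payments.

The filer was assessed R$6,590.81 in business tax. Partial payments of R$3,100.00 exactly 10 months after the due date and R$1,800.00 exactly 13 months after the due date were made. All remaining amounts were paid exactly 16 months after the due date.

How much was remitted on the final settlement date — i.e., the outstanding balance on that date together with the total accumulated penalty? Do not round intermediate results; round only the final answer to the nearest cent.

R$3,525.09

Balance at month 10: R$6,590.8100 × (1 + 0.006)^10 = R$6,997.1084…
After R$3,100.00 payment: R$6,997.1084… − R$3,100.00 = R$3,897.1084…
Balance at month 13: R$3,897.1084… × (1 + 0.006)^3 = R$3,967.6780…
After R$1,800.00 payment: R$3,967.6780… − R$1,800.00 = R$2,167.6780…
Balance at month 16: R$2,167.6780… × (1 + 0.006)^3 = R$2,206.9308…
Penalty: 16 × 1.25% × R$6,590.81 = R$1,318.16…
Final settlement = outstanding balance + penalty = R$2,206.9308… + R$1,318.16… = R$3,525.09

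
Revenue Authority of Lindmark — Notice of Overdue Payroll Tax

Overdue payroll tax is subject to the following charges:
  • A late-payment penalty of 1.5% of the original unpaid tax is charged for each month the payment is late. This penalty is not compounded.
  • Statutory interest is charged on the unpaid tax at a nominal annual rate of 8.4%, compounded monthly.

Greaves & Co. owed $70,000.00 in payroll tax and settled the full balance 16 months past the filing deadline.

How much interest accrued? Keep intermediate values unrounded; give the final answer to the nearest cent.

$8,265.36

Interest (8.4%/yr ÷ 12 = 0.7%/month): $70,000.00 × ((1 + 0.007)^16 − 1) = $8,265.3567…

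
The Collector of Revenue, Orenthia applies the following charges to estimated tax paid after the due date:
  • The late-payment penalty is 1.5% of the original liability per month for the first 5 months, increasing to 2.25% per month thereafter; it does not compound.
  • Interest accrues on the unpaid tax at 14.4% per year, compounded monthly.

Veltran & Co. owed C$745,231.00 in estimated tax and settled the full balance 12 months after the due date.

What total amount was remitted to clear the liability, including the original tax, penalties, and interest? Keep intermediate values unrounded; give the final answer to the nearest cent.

Penalty, months 1–5: 5 × 1.5% × C$745,231.00 = C$55,892.33…
Penalty, months 6–12: 7 × 2.25% × C$745,231.00 = C$117,373.88…
Interest (14.4%/yr ÷ 12 = 1.2%/month): C$745,231.00 × ((1 + 0.012)^12 − 1) = C$114,687.0447…
Total = C$745,231.00 + C$173,266.2075 + C$114,687.0447… = C$1,033,184.25

C$1,033,184.25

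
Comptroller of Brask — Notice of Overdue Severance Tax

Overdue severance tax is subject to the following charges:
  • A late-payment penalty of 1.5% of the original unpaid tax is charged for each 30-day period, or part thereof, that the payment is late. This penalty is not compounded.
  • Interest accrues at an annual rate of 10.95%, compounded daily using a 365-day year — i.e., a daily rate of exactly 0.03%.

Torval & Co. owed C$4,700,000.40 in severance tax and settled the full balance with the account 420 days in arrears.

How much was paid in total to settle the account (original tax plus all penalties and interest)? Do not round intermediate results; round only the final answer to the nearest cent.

C$6,318,025.99

Penalty periods: ⌈420/30⌉ = 14; penalty = 14 × 1.5% × C$4,700,000.40 = C$987,000.08…
Interest: C$4,700,000.40 × ((1 + 0.0003)^420 − 1) = C$4,700,000.40 × 0.13426073… = C$631,025.5074…
Total = C$4,700,000.40 + C$987,000.0840 + C$631,025.5074… = C$6,318,025.99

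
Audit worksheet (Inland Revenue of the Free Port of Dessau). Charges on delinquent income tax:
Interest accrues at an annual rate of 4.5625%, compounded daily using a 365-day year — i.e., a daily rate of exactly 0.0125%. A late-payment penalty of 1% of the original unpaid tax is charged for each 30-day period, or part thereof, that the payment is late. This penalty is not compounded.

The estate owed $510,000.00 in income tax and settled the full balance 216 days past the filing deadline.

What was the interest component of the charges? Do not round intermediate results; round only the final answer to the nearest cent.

Interest: $510,000.00 × ((1 + 0.000125)^216 − 1) = $510,000.00 × 0.02736607… = $13,956.6953…

$13,956.70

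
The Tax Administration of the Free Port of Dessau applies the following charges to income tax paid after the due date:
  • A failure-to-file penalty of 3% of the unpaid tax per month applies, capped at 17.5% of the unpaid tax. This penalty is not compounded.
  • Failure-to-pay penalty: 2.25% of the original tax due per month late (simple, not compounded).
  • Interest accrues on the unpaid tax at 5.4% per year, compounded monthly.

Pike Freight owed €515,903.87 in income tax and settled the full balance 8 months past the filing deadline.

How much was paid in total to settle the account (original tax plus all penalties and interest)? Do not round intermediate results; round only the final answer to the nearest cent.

Failure-to-file: 8 × 3% × €515,903.87 = €123,816.93…, capped at 17.5% × €515,903.87 = €90,283.18…
Failure-to-pay penalty = 2.25% × €515,903.87 × 8 mo = €92,862.70…
Interest (5.4%/yr ÷ 12 = 0.45%/month): €515,903.87 × ((1 + 0.0045)^8 − 1) = €18,867.7043…
Total = €515,903.87 + €183,145.8739… + €18,867.7043… = €717,917.45

€717,917.45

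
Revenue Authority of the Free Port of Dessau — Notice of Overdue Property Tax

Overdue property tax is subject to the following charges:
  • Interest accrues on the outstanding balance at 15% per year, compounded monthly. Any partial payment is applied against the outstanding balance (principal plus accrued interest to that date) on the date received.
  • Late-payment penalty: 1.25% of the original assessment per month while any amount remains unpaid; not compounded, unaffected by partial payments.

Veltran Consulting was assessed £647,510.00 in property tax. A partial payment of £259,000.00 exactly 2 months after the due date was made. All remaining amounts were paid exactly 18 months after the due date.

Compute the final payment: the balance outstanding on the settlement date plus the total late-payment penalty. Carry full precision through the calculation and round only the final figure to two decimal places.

Monthly rate = 15% ÷ 12 = 1.25%
Balance at month 2: £647,510.0000 × (1 + 0.0125)^2 = £663,798.9234…
After £259,000.00 payment: £663,798.9234… − £259,000.00 = £404,798.9234…
Balance at month 18: £404,798.9234… × (1 + 0.0125)^16 = £493,809.9756…
Penalty: 18 × 1.25% × £647,510.00 = £145,689.75
Final settlement = outstanding balance + penalty = £493,809.9756… + £145,689.75 = £639,499.73

£639,499.73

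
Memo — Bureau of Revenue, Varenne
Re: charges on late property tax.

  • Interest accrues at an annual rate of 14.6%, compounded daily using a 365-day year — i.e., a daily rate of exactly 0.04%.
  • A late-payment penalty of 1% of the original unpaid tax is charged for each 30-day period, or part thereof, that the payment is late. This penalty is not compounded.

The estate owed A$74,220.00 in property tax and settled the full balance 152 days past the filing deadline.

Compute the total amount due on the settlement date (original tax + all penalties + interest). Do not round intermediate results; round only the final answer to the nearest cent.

A$83,324.82

Penalty periods: ⌈152/30⌉ = 6; penalty = 6 × 1% × A$74,220.00 = A$4,453.20
Interest: A$74,220.00 × ((1 + 0.0004)^152 − 1) = A$74,220.00 × 0.06267344… = A$4,651.6225…
Total = A$74,220.00 + A$4,453.2000 + A$4,651.6225… = A$83,324.82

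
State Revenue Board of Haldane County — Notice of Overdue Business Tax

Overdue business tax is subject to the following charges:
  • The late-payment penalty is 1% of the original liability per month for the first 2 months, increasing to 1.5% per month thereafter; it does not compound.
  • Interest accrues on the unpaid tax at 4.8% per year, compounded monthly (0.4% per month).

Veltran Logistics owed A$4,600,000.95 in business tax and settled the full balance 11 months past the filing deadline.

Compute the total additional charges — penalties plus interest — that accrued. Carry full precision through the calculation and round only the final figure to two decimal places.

A$919,497.16

Penalty, months 1–2: 2 × 1% × A$4,600,000.95 = A$92,000.02…
Penalty, months 3–11: 9 × 1.5% × A$4,600,000.95 = A$621,000.13…
Interest: A$4,600,000.95 × ((1 + 0.004)^11 − 1) = A$4,600,000.95 × 0.0448906… = A$206,497.0094…
Penalties + interest = A$713,000.1473… + A$206,497.0094… = A$919,497.16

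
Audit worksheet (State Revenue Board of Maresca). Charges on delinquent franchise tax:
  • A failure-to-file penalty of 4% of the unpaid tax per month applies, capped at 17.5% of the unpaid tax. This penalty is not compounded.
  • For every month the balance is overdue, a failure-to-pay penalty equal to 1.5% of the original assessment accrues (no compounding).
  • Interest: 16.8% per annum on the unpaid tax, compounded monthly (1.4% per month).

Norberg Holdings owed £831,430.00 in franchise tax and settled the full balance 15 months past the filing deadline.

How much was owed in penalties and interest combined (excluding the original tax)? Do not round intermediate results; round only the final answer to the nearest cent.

£525,366.16

Failure-to-file: 15 × 4% × £831,430.00 = £498,858.00, capped at 17.5% × £831,430.00 = £145,500.25
Failure-to-pay penalty: 15 × 1.5% × £831,430.00 = £187,071.75
Interest: £831,430.00 × ((1 + 0.014)^15 − 1) = £831,430.00 × 0.2318826… = £192,794.1595…
Penalties + interest = £332,572.0000 + £192,794.1595… = £525,366.16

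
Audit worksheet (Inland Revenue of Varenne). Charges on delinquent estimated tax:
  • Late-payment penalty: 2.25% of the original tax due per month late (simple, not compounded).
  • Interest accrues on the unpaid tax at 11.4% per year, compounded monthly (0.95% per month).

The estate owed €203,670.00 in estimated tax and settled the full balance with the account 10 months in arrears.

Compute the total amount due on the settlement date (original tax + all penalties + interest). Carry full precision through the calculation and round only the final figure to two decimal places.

Late-payment penalty = 2.25% × €203,670.00 × 10 mo = €45,825.75
Interest: €203,670.00 × ((1 + 0.0095)^10 − 1) = €203,670.00 × 0.0991659… = €20,197.1117…
Total = €203,670.00 + €45,825.7500 + €20,197.1117… = €269,692.86

€269,692.86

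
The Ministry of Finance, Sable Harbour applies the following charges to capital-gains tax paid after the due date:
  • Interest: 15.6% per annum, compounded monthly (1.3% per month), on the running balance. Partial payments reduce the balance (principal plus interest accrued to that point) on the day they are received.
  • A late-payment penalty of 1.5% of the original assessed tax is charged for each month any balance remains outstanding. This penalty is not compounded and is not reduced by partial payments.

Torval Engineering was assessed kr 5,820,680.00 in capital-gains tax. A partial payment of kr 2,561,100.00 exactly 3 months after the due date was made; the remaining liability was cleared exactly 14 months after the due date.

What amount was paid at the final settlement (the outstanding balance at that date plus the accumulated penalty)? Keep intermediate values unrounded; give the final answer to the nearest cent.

Balance at month 3: kr 5,820,680.0000 × (1 + 0.013)^3 = kr 6,050,650.3928…
After kr 2,561,100.00 payment: kr 6,050,650.3928… − kr 2,561,100.00 = kr 3,489,550.3928…
Balance at month 14: kr 3,489,550.3928… × (1 + 0.013)^11 = kr 4,022,289.9452…
Penalty: 14 × 1.5% × kr 5,820,680.00 = kr 1,222,342.80
Final settlement = outstanding balance + penalty = kr 4,022,289.9452… + kr 1,222,342.80 = kr 5,244,632.75

kr 5,244,632.75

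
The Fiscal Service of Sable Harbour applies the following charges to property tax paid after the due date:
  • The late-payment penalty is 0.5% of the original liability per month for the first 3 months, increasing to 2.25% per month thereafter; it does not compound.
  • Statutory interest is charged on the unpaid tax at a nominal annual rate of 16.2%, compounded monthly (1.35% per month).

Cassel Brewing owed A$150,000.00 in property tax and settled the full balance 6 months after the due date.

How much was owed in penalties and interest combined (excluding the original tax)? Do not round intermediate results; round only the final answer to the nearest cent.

A$24,942.52

Penalty, months 1–3: 3 × 0.5% × A$150,000.00 = A$2,250.00
Penalty, months 4–6: 3 × 2.25% × A$150,000.00 = A$10,125.00
Interest: A$150,000.00 × ((1 + 0.0135)^6 − 1) = A$150,000.00 × 0.0837835… = A$12,567.5188…
Penalties + interest = A$12,375.0000 + A$12,567.5188… = A$24,942.52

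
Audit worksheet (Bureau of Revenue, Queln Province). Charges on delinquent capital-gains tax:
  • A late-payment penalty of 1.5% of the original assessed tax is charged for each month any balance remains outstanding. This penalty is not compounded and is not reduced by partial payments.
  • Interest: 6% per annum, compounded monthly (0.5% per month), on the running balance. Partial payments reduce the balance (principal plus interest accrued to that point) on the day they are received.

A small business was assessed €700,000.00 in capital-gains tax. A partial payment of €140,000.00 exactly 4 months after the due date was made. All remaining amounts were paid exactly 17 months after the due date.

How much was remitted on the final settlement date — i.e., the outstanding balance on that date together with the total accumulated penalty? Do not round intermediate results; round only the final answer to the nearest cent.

€791,062.49

Balance at month 4: €700,000.0000 × (1 + 0.005)^4 = €714,105.3504…
After €140,000.00 payment: €714,105.3504… − €140,000.00 = €574,105.3504…
Balance at month 17: €574,105.3504… × (1 + 0.005)^13 = €612,562.4868…
Penalty: 17 × 1.5% × €700,000.00 = €178,500.00
Final settlement = outstanding balance + penalty = €612,562.4868… + €178,500.00 = €791,062.49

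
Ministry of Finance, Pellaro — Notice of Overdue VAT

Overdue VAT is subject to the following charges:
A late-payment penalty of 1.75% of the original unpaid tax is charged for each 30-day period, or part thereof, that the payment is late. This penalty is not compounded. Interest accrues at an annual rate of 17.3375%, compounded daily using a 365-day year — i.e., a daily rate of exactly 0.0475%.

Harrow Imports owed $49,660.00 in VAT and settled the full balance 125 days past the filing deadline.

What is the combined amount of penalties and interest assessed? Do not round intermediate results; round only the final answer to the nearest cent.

Penalty periods: ⌈125/30⌉ = 5; penalty = 5 × 1.75% × $49,660.00 = $4,345.25
Interest: $49,660.00 × ((1 + 0.000475)^125 − 1) = $49,660.00 × 0.06115815… = $3,037.1136…
Penalties + interest = $4,345.2500 + $3,037.1136… = $7,382.36

$7,382.36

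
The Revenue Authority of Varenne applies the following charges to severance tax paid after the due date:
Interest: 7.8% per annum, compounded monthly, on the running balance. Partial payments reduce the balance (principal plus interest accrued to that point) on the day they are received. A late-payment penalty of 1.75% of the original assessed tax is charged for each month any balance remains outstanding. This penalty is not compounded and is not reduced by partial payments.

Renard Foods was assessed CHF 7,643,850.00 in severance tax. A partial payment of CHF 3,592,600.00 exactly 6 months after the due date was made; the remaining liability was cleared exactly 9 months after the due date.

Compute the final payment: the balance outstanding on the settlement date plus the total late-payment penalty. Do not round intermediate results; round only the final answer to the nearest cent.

Monthly rate = 7.8% ÷ 12 = 0.65%
Balance at month 6: CHF 7,643,850.0000 × (1 + 0.0065)^6 = CHF 7,946,846.6290…
After CHF 3,592,600.00 payment: CHF 7,946,846.6290… − CHF 3,592,600.00 = CHF 4,354,246.6290…
Balance at month 9: CHF 4,354,246.6290… × (1 + 0.0065)^3 = CHF 4,439,707.5348…
Penalty: 9 × 1.75% × CHF 7,643,850.00 = CHF 1,203,906.38…
Final settlement = outstanding balance + penalty = CHF 4,439,707.5348… + CHF 1,203,906.38… = CHF 5,643,613.91

CHF 5,643,613.91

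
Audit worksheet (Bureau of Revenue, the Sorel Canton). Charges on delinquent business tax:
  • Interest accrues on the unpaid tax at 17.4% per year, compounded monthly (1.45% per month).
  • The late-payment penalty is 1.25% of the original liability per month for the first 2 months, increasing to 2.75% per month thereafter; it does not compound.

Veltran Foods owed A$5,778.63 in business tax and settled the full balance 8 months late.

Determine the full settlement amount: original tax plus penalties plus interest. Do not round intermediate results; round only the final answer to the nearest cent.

Penalty, months 1–2: 2 × 1.25% × A$5,778.63 = A$144.47…
Penalty, months 3–8: 6 × 2.75% × A$5,778.63 = A$953.47…
Interest: A$5,778.63 × ((1 + 0.0145)^8 − 1) = A$5,778.63 × 0.1220609… = A$705.3445…
Total = A$5,778.63 + A$1,097.9397 + A$705.3445… = A$7,581.91

A$7,581.91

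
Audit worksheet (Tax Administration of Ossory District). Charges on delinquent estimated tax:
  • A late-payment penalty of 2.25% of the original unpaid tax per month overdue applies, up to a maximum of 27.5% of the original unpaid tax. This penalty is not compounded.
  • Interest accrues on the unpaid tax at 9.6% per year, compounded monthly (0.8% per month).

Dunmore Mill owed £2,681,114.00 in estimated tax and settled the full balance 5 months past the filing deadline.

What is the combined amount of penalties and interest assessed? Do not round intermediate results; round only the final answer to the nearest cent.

Penalty: 5 × 2.25% × £2,681,114.00 = £301,625.33… (below the 27.5% cap of £737,306.35)
Interest: £2,681,114.00 × ((1 + 0.008)^5 − 1) = £2,681,114.00 × 0.0406451… = £108,974.2553…
Penalties + interest = £301,625.3250 + £108,974.2553… = £410,599.58

£410,599.58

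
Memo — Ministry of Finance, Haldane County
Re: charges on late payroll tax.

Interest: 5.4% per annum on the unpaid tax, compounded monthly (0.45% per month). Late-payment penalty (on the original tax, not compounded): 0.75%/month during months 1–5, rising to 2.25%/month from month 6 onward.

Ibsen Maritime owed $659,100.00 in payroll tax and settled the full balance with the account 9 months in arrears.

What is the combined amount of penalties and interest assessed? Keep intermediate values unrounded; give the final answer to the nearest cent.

$111,214.36

Penalty, months 1–5: 5 × 0.75% × $659,100.00 = $24,716.25
Penalty, months 6–9: 4 × 2.25% × $659,100.00 = $59,319.00
Interest: $659,100.00 × ((1 + 0.0045)^9 − 1) = $659,100.00 × 0.0412367… = $27,179.1132…
Penalties + interest = $84,035.2500 + $27,179.1132… = $111,214.36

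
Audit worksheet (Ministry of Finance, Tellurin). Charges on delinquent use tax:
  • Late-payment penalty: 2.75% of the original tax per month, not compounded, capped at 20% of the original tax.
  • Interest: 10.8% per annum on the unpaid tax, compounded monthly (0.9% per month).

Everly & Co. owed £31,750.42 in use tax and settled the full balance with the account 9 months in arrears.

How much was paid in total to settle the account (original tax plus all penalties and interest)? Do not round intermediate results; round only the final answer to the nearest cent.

Penalty (uncapped): 9 × 2.75% × £31,750.42 = £7,858.23…; cap = 20% × £31,750.42 = £6,350.08… → penalty = £6,350.08…
Interest: £31,750.42 × ((1 + 0.009)^9 − 1) = £31,750.42 × 0.0839781… = £2,666.3390…
Total = £31,750.42 + £6,350.0840 + £2,666.3390… = £40,766.84

£40,766.84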